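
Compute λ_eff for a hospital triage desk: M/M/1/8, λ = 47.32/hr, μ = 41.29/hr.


ρ = 1.1460; P_K = (1−ρ)ρ^8/(1−ρ^9) = 0.180298
λ_eff = λ(1 − P_K) = 47.32·(1 − 0.180298) = 47.32·0.819702 = 38.7883 /hr

Final: 38.7883 /hr


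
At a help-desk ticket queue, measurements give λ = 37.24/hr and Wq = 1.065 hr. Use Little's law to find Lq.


Lq = λWq = 37.24·1.065 = 39.6606

Final: 39.6606


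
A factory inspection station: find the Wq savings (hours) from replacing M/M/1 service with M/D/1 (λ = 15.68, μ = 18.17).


ρ = 15.68/18.17 = 0.8630
Wq(M/M/1) = ρ/(μ−λ) = 0.8630/2.49 = 0.34657 hr
Wq(M/D/1) = ρ/(2(μ−λ)) = 0.17329 hr
Savings = 0.34657 − 0.17329 = 0.17329 hr

Final: 0.17329 hr


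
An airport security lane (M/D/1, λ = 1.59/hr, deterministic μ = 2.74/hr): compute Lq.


ρ = 1.59/2.74 = 0.5803
M/D/1: Lq = ρ²/(2(1−ρ)) = 0.3367/(2·0.4197) = 0.40116

Final: 0.40116


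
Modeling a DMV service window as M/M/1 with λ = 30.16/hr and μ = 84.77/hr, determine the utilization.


ρ = λ/μ = 30.16/84.77 = 0.3558

Final: 0.3558


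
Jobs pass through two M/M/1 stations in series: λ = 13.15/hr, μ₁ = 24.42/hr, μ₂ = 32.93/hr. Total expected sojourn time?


Each node sees arrival rate λ = 13.15/hr (tandem ⇒ throughput preserved).
W₁ = 1/(μ₁−λ) = 1/(24.42−13.15) = 0.08873 hr
W₂ = 1/(μ₂−λ) = 1/(32.93−13.15) = 0.05056 hr
W_total = W₁ + W₂ = 0.08873 + 0.05056 = 0.13929 hr

Final: 0.13929 hr


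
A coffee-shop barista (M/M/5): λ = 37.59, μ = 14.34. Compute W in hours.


a = 2.6213; ρ = 0.5243; P₀ = 0.070450
Lq = P₀·a^c·ρ/(c!(1−ρ)²) = 0.16832
Wq = Lq/λ = 0.16832/37.59 = 0.004478 hr
W = Wq + 1/μ = 0.004478 + 0.06974 = 0.07421 hr

Final: 0.07421 hr


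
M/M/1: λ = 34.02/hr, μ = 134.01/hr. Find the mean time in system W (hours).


W = 1/(μ−λ) = 1/(134.01 − 34.02) = 1/99.99 = 0.01000 hr

Final: 0.01000 hr


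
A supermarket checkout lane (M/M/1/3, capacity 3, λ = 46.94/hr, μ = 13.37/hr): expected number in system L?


ρ = 46.94/13.37 = 3.5108
L = ρ[1 − (K+1)ρ^K + Kρ^(K+1)] / [(1−ρ)(1−ρ^(K+1))]
Numerator: 3.5108·(1 − 4·43.274796 + 3·151.931110) = 996.006222
Denominator: (-2.5108)·(-150.931110) = 378.964650
L = 996.006222/378.964650 = 2.6282

Final: 2.6282


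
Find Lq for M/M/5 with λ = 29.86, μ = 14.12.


a = λ/μ = 2.1147; ρ = a/5 = 0.4229
P₀ = 0.119459
Lq = P₀·a^c·ρ / (c!·(1−ρ)²) = 0.119459·42.29369·0.4229/(120·0.33299)
= 0.05348

Final: 0.05348


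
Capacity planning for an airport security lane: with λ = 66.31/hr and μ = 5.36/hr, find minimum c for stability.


Stability requires cμ > λ ⇔ c > λ/μ.
λ/μ = 66.31/5.36 = 12.3713
Minimum integer c = ⌊12.3713⌋ + 1 = 13
Check: 13·5.36 = 69.68 > 66.31, while 12·5.36 = 64.32 ≤ 66.31

Final: 13 servers


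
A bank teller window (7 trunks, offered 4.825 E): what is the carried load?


B(7,4.825) = 0.109648 (Erlang-B)
Carried load = a(1 − B) = 4.825·(1 − 0.109648) = 4.825·0.890352 = 4.2959 E

Final: 4.2959 Erlangs


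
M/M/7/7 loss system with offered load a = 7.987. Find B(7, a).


B(c,a) = (a^c/c!) / Σ_{k=0}^{c} a^k/k!
a^7/7! = 411.391443
Σ terms (k=0..7): 1.00000 + 7.98700 + 31.89608 + 84.91801 + 169.56003 + 270.85520 + 360.55341 + 411.39144 = 1338.161183
B = 411.391443/1338.161183 = 0.307430

Final: 0.307430


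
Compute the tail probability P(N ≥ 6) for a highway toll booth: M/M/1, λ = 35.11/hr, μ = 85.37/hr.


ρ = 35.11/85.37 = 0.4113
P(N ≥ n) = ρ^n = 0.4113^6 = 0.004839

Final: 0.004839


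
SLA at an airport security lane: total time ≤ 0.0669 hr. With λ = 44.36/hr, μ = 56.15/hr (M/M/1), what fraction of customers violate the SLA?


W ~ Exponential(μ−λ) for M/M/1.
μ − λ = 56.15 − 44.36 = 11.7900
P(W > t) = e^{−(μ−λ)t} = e^{−0.7888} = 0.454412

Final: 0.454412


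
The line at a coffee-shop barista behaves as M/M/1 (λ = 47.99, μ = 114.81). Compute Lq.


ρ = 47.99/114.81 = 0.4180
Lq = ρ²/(1−ρ) = 0.1747/0.5820 = 0.3002

Final: 0.3002


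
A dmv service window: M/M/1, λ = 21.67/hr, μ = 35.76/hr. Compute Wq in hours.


ρ = 21.67/35.76 = 0.6060
Wq = ρ/(μ−λ) = 0.6060/(35.76 − 21.67) = 0.6060/14.09 = 0.04301 hr

Final: 0.04301 hr


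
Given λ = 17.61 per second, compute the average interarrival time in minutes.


Mean interarrival time = 1/λ = 1/17.61 second = 0.05679 second
In minutes: 0.05679 × 0.0166667 = 0.0009464 min

Final: 0.0009464 min


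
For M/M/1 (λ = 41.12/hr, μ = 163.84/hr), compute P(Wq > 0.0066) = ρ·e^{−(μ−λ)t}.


ρ = 41.12/163.84 = 0.2510
P(Wq > t) = ρ·e^{−(μ−λ)t} = 0.2510·e^{−0.8100}
= 0.2510·0.444879 = 0.111654

Final: 0.111654


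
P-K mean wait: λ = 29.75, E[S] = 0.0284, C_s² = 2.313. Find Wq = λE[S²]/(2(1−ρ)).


ρ = λ·E[S] = 29.75·0.0284 = 0.8449
E[S²] = E[S]²(1+C_s²) = 0.0284²·(1+2.313) = 0.002672
Wq = λ·E[S²]/(2(1−ρ)) = 29.75·0.002672/(2·0.1551) = 0.25627 hr

Final: 0.25627 hr


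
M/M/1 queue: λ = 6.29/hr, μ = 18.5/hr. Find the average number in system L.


ρ = λ/μ = 6.29/18.5 = 0.3400
L = ρ/(1−ρ) = 0.3400/(1 − 0.3400) = 0.3400/0.6600 = 0.5152

Final: 0.5152


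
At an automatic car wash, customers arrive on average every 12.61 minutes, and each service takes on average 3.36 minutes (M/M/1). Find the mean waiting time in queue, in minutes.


λ = 60/12.61 = 4.7581 /hr
μ = 60/3.36 = 17.8571 /hr
ρ = λ/μ = 4.7581/17.8571 = 0.2665
Wq = ρ/(μ−λ) = 0.2665/(17.8571−4.7581) = 0.02034 hr
In minutes: 0.02034·60 = 1.220 min

Final: 1.220 min


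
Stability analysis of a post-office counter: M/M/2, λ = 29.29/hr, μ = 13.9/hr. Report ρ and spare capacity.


Total capacity cμ = 2·13.9 = 27.80/hr
ρ = λ/(cμ) = 29.29/27.80 = 1.0536
Stable ⇔ ρ < 1: NO
Spare capacity = cμ − λ = 27.80 − 29.29 = -1.49/hr

Final: ρ = 1.0536; unstable; margin = -1.49/hr


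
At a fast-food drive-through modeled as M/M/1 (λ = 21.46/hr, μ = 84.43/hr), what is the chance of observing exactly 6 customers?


ρ = 21.46/84.43 = 0.2542
P_n = (1−ρ)·ρ^n = (1 − 0.2542)·0.2542^6 = 0.7458·0.0002696 = 0.0002011

Final: 0.0002011


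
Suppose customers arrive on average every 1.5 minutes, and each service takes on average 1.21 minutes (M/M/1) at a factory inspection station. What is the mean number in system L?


λ = 60/1.5 = 40.0000 /hr
μ = 60/1.21 = 49.5868 /hr
ρ = λ/μ = 40.0000/49.5868 = 0.8067
L = ρ/(1−ρ) = 0.8067/0.1933 = 4.1724

Final: 4.1724


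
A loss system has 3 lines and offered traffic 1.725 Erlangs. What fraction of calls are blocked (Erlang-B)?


B(c,a) = (a^c/c!) / Σ_{k=0}^{c} a^k/k!
a^3/3! = 0.855492
Σ terms (k=0..3): 1.00000 + 1.72500 + 1.48781 + 0.85549 = 5.068305
B = 0.855492/5.068305 = 0.168793

Final: 0.168793


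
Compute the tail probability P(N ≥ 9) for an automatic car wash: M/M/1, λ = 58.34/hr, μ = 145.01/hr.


ρ = 58.34/145.01 = 0.4023
P(N ≥ n) = ρ^n = 0.4023^9 = 0.0002761

Final: 0.0002761


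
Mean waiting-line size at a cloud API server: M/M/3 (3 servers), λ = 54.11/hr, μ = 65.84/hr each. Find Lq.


a = λ/μ = 0.8218; ρ = a/3 = 0.2739
P₀ = 0.437259
Lq = P₀·a^c·ρ / (c!·(1−ρ)²) = 0.437259·0.55509·0.2739/(6·0.52715)
= 0.02102

Final: 0.02102


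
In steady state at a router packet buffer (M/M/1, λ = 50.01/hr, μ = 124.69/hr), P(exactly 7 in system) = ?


ρ = 50.01/124.69 = 0.4011
P_n = (1−ρ)·ρ^n = (1 − 0.4011)·0.4011^7 = 0.5989·0.001669 = 0.0009999

Final: 0.0009999


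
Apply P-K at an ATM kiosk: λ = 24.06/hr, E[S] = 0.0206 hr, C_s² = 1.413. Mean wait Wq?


ρ = λ·E[S] = 24.06·0.0206 = 0.4956
E[S²] = E[S]²(1+C_s²) = 0.0206²·(1+1.413) = 0.001024
Wq = λ·E[S²]/(2(1−ρ)) = 24.06·0.001024/(2·0.5044) = 0.02442 hr

Final: 0.02442 hr


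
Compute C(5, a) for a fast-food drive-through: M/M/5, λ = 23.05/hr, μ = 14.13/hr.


a = λ/μ = 1.6313; ρ = a/5 = 0.3263
P₀ = 0.195189 (from M/M/c formula)
C(c,a) = [a^c/(c!(1−ρ))]·P₀ = [11.55165/(120·0.6737)]·0.195189
= 0.14288·0.195189 = 0.027888

Final: 0.027888


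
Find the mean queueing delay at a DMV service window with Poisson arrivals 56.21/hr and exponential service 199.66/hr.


ρ = 56.21/199.66 = 0.2815
Wq = ρ/(μ−λ) = 0.2815/(199.66 − 56.21) = 0.2815/143.45 = 0.001963 hr

Final: 0.001963 hr


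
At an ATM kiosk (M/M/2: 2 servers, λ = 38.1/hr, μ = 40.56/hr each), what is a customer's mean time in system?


a = 0.9393; ρ = 0.4697; P₀ = 0.360845
Lq = P₀·a^c·ρ/(c!(1−ρ)²) = 0.26586
Wq = Lq/λ = 0.26586/38.1 = 0.006978 hr
W = Wq + 1/μ = 0.006978 + 0.02465 = 0.03163 hr

Final: 0.03163 hr


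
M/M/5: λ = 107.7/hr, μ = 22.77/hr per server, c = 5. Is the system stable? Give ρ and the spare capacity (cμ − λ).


Total capacity cμ = 5·22.77 = 113.85/hr
ρ = λ/(cμ) = 107.7/113.85 = 0.9460
Stable ⇔ ρ < 1: YES
Spare capacity = cμ − λ = 113.85 − 107.7 = 6.15/hr

Final: ρ = 0.9460; stable; margin = 6.15/hr


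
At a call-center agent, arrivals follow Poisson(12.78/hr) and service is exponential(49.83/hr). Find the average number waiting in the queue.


ρ = 12.78/49.83 = 0.2565
Lq = ρ²/(1−ρ) = 0.06578/0.7435 = 0.08847

Final: 0.08847


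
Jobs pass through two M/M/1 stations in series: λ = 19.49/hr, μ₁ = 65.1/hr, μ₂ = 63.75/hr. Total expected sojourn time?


Each node sees arrival rate λ = 19.49/hr (tandem ⇒ throughput preserved).
W₁ = 1/(μ₁−λ) = 1/(65.1−19.49) = 0.02193 hr
W₂ = 1/(μ₂−λ) = 1/(63.75−19.49) = 0.02259 hr
W_total = W₁ + W₂ = 0.02193 + 0.02259 = 0.04452 hr

Final: 0.04452 hr


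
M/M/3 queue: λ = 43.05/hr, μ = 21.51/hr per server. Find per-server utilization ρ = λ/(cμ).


ρ = λ/(cμ) = 43.05/(3·21.51) = 43.05/64.53 = 0.6671

Final: 0.6671


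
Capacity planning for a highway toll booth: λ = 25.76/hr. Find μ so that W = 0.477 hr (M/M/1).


W = 1/(μ−λ) ⇒ μ − λ = 1/W = 1/0.477 = 2.0964
μ = λ + 1/W = 25.76 + 2.0964 = 27.8564 per hr

Final: 27.8564 /hr


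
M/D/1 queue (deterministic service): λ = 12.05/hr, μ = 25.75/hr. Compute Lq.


ρ = 12.05/25.75 = 0.4680
M/D/1: Lq = ρ²/(2(1−ρ)) = 0.2190/(2·0.5320) = 0.20580

Final: 0.20580


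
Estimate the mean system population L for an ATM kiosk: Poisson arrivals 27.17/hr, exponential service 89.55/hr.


ρ = λ/μ = 27.17/89.55 = 0.3034
L = ρ/(1−ρ) = 0.3034/(1 − 0.3034) = 0.3034/0.6966 = 0.4356

Final: 0.4356


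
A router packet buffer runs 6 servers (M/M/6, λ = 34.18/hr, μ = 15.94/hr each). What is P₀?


a = λ/μ = 34.18/15.94 = 2.1443; ρ = a/c = 0.3574
Σ_{k=0}^{5} a^k/k! (terms k=0..5) = 1.00000 + 2.14429 + 2.29899 + 1.64324 + 0.88089 + 0.37778 = 8.34519
Tail: a^6/(6!(1−ρ)) = 97.20810/(720·0.6426) = 0.21010
P₀ = 1/(8.34519 + 0.21010) = 1/8.55529 = 0.116887

Final: 0.116887


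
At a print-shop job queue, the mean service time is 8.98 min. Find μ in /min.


μ = 1/(service time) in consistent units.
1 minute = 1 min, so μ = 1/8.98 = 0.1114 per minute

Final: 0.1114 /min


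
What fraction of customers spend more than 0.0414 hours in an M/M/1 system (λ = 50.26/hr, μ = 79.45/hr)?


W ~ Exponential(μ−λ) for M/M/1.
μ − λ = 79.45 − 50.26 = 29.1900
P(W > t) = e^{−(μ−λ)t} = e^{−1.2085} = 0.298655

Final: 0.298655


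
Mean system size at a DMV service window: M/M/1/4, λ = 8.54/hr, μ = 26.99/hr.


ρ = 8.54/26.99 = 0.3164
L = ρ[1 − (K+1)ρ^K + Kρ^(K+1)] / [(1−ρ)(1−ρ^(K+1))]
Numerator: 0.3164·(1 − 5·0.010024 + 4·0.003172) = 0.304570
Denominator: (0.6836)·(0.996828) = 0.681418
L = 0.304570/0.681418 = 0.4470

Final: 0.4470


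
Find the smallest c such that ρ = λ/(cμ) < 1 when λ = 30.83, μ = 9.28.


Stability requires cμ > λ ⇔ c > λ/μ.
λ/μ = 30.83/9.28 = 3.3222
Minimum integer c = ⌊3.3222⌋ + 1 = 4
Check: 4·9.28 = 37.12 > 30.83, while 3·9.28 = 27.84 ≤ 30.83

Final: 4 servers


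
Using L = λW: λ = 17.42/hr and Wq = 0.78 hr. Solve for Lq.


Lq = λWq = 17.42·0.78 = 13.5876

Final: 13.5876


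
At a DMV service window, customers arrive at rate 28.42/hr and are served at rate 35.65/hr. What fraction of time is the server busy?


ρ = λ/μ = 28.42/35.65 = 0.7972

Final: 0.7972


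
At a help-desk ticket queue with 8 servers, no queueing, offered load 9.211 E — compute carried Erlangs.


B(8,9.211) = 0.299920 (Erlang-B)
Carried load = a(1 − B) = 9.211·(1 − 0.299920) = 9.211·0.700080 = 6.4484 E

Final: 6.4484 Erlangs


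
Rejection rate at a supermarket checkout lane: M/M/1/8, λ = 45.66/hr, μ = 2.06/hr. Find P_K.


ρ = λ/μ = 45.66/2.06 = 22.1650
P_K = (1−ρ)ρ^K/(1−ρ^(K+1)) = (-21.1650·58257184823.845787)/(1 − 1291273329639.222656)
= -1233016144815.376709/-1291273329638.222656 = 0.954884

Final: 0.954884


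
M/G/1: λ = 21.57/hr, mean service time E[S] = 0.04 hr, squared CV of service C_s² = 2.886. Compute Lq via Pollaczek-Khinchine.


ρ = λ·E[S] = 21.57·0.04 = 0.8628
Lq = ρ²(1+C_s²)/(2(1−ρ)) = 0.7444·(1+2.886)/(2·0.1372)
= 0.7444·3.8860/0.2744 = 10.54239

Final: 10.54239


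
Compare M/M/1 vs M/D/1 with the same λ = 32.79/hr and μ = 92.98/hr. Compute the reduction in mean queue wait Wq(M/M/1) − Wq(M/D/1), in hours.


ρ = 32.79/92.98 = 0.3527
Wq(M/M/1) = ρ/(μ−λ) = 0.3527/60.19 = 0.005859 hr
Wq(M/D/1) = ρ/(2(μ−λ)) = 0.002930 hr
Savings = 0.005859 − 0.002930 = 0.002930 hr

Final: 0.002930 hr


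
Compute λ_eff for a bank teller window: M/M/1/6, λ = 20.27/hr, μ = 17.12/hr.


ρ = 1.1840; P_K = (1−ρ)ρ^6/(1−ρ^7) = 0.224111
λ_eff = λ(1 − P_K) = 20.27·(1 − 0.224111) = 20.27·0.775889 = 15.7273 /hr

Final: 15.7273 /hr


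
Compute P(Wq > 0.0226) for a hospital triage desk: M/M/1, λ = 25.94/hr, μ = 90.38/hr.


ρ = 25.94/90.38 = 0.2870
P(Wq > t) = ρ·e^{−(μ−λ)t} = 0.2870·e^{−1.4563}
= 0.2870·0.233087 = 0.066898

Final: 0.066898


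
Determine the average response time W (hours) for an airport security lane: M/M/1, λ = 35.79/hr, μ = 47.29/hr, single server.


W = 1/(μ−λ) = 1/(47.29 − 35.79) = 1/11.50 = 0.08696 hr

Final: 0.08696 hr


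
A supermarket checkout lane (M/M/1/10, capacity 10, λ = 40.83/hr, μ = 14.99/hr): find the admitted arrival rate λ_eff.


ρ = 2.7238; P_K = (1−ρ)ρ^10/(1−ρ^11) = 0.632878
λ_eff = λ(1 − P_K) = 40.83·(1 − 0.632878) = 40.83·0.367122 = 14.9896 /hr

Final: 14.9896 /hr


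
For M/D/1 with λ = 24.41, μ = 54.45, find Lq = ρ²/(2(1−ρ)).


ρ = 24.41/54.45 = 0.4483
M/D/1: Lq = ρ²/(2(1−ρ)) = 0.2010/(2·0.5517) = 0.18214

Final: 0.18214


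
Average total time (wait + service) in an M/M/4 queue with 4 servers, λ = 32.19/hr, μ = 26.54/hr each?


a = 1.2129; ρ = 0.3032; P₀ = 0.296277
Lq = P₀·a^c·ρ/(c!(1−ρ)²) = 0.01669
Wq = Lq/λ = 0.01669/32.19 = 0.0005183 hr
W = Wq + 1/μ = 0.0005183 + 0.03768 = 0.03820 hr

Final: 0.03820 hr


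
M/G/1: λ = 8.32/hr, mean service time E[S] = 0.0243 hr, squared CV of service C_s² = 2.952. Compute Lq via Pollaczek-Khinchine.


ρ = λ·E[S] = 8.32·0.0243 = 0.2022
Lq = ρ²(1+C_s²)/(2(1−ρ)) = 0.04088·(1+2.952)/(2·0.7978)
= 0.04088·3.9520/1.5956 = 0.10124

Final: 0.10124


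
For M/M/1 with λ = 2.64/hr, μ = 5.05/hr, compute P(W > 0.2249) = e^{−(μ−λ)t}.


W ~ Exponential(μ−λ) for M/M/1.
μ − λ = 5.05 − 2.64 = 2.4100
P(W > t) = e^{−(μ−λ)t} = e^{−0.5420} = 0.581579

Final: 0.581579


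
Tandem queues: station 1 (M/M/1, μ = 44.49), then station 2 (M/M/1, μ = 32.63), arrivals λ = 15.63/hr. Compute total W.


Each node sees arrival rate λ = 15.63/hr (tandem ⇒ throughput preserved).
W₁ = 1/(μ₁−λ) = 1/(44.49−15.63) = 0.03465 hr
W₂ = 1/(μ₂−λ) = 1/(32.63−15.63) = 0.05882 hr
W_total = W₁ + W₂ = 0.03465 + 0.05882 = 0.09347 hr

Final: 0.09347 hr


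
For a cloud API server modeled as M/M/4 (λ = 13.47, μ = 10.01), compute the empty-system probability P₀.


a = λ/μ = 13.47/10.01 = 1.3457; ρ = a/c = 0.3364
Σ_{k=0}^{3} a^k/k! (terms k=0..3) = 1.00000 + 1.34565 + 0.90539 + 0.40612 = 3.65716
Tail: a^4/(4!(1−ρ)) = 3.27894/(24·0.6636) = 0.20589
P₀ = 1/(3.65716 + 0.20589) = 1/3.86305 = 0.258863

Final: 0.258863


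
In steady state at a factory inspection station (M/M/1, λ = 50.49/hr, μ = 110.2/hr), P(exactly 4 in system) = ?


ρ = 50.49/110.2 = 0.4582
P_n = (1−ρ)·ρ^n = (1 − 0.4582)·0.4582^4 = 0.5418·0.044065 = 0.023876

Final: 0.023876


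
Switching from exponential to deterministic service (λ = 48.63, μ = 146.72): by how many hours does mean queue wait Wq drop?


ρ = 48.63/146.72 = 0.3314
Wq(M/M/1) = ρ/(μ−λ) = 0.3314/98.09 = 0.003379 hr
Wq(M/D/1) = ρ/(2(μ−λ)) = 0.001690 hr
Savings = 0.003379 − 0.001690 = 0.001690 hr

Final: 0.001690 hr


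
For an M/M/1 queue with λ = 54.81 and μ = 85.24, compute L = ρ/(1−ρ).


ρ = λ/μ = 54.81/85.24 = 0.6430
L = ρ/(1−ρ) = 0.6430/(1 − 0.6430) = 0.6430/0.3570 = 1.8012

Final: 1.8012


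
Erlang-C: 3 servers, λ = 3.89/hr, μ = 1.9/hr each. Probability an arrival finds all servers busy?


a = λ/μ = 2.0474; ρ = a/3 = 0.6825
P₀ = 0.103653 (from M/M/c formula)
C(c,a) = [a^c/(c!(1−ρ))]·P₀ = [8.58199/(6·0.3175)]·0.103653
= 4.50436·0.103653 = 0.466890

Final: 0.466890


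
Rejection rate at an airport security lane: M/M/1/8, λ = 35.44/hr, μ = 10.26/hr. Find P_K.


ρ = λ/μ = 35.44/10.26 = 3.4542
P_K = (1−ρ)ρ^K/(1−ρ^(K+1)) = (-2.4542·20266.129783)/(1 − 70003.083772)
= -49736.953989/-70002.083772 = 0.710507

Final: 0.710507


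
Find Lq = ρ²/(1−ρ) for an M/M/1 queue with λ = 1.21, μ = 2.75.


ρ = 1.21/2.75 = 0.4400
Lq = ρ²/(1−ρ) = 0.1936/0.5600 = 0.3457

Final: 0.3457


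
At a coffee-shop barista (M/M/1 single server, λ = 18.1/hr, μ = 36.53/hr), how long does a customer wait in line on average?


ρ = 18.1/36.53 = 0.4955
Wq = ρ/(μ−λ) = 0.4955/(36.53 − 18.1) = 0.4955/18.43 = 0.02688 hr

Final: 0.02688 hr


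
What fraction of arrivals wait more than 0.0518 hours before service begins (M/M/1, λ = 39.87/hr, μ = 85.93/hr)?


ρ = 39.87/85.93 = 0.4640
P(Wq > t) = ρ·e^{−(μ−λ)t} = 0.4640·e^{−2.3859}
= 0.4640·0.092005 = 0.042689

Final: 0.042689


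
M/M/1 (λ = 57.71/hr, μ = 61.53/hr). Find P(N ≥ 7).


ρ = 57.71/61.53 = 0.9379
P(N ≥ n) = ρ^n = 0.9379^7 = 0.638483

Final: 0.638483


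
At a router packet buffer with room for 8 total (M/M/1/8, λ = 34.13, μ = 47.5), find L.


ρ = 34.13/47.5 = 0.7185
L = ρ[1 − (K+1)ρ^K + Kρ^(K+1)] / [(1−ρ)(1−ρ^(K+1))]
Numerator: 0.7185·(1 − 9·0.071046 + 8·0.051049) = 0.552527
Denominator: (0.2815)·(0.948951) = 0.267105
L = 0.552527/0.267105 = 2.0686

Final: 2.0686


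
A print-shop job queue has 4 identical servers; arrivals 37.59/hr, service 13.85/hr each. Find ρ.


ρ = λ/(cμ) = 37.59/(4·13.85) = 37.59/55.40 = 0.6785

Final: 0.6785


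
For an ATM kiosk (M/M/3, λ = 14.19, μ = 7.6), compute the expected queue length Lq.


a = λ/μ = 1.8671; ρ = a/3 = 0.6224
P₀ = 0.133639
Lq = P₀·a^c·ρ / (c!·(1−ρ)²) = 0.133639·6.50888·0.6224/(6·0.14261)
= 0.63270

Final: 0.63270


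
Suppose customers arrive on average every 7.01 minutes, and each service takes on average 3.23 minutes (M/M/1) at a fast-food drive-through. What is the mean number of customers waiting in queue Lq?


λ = 60/7.01 = 8.5592 /hr
μ = 60/3.23 = 18.5759 /hr
ρ = λ/μ = 8.5592/18.5759 = 0.4608
Lq = ρ²/(1−ρ) = 0.2123/0.5392 = 0.3937

Final: 0.3937


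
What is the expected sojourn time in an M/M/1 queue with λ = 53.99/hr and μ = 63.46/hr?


W = 1/(μ−λ) = 1/(63.46 − 53.99) = 1/9.47 = 0.1056 hr

Final: 0.1056 hr


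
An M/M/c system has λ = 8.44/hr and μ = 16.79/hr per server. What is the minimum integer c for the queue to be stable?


Stability requires cμ > λ ⇔ c > λ/μ.
λ/μ = 8.44/16.79 = 0.5027
Minimum integer c = ⌊0.5027⌋ + 1 = 1
Check: 1·16.79 = 16.79 > 8.44, while 0·16.79 = 0.00 ≤ 8.44

Final: 1 servers


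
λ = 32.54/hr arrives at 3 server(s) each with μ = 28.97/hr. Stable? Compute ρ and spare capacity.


Total capacity cμ = 3·28.97 = 86.91/hr
ρ = λ/(cμ) = 32.54/86.91 = 0.3744
Stable ⇔ ρ < 1: YES
Spare capacity = cμ − λ = 86.91 − 32.54 = 54.37/hr

Final: ρ = 0.3744; stable; margin = 54.37/hr


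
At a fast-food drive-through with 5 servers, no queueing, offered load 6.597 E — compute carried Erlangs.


B(5,6.597) = 0.400093 (Erlang-B)
Carried load = a(1 − B) = 6.597·(1 − 0.400093) = 6.597·0.599907 = 3.9576 E

Final: 3.9576 Erlangs


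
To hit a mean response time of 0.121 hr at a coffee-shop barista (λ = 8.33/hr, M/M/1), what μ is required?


W = 1/(μ−λ) ⇒ μ − λ = 1/W = 1/0.121 = 8.2645
μ = λ + 1/W = 8.33 + 8.2645 = 16.5945 per hr

Final: 16.5945 /hr


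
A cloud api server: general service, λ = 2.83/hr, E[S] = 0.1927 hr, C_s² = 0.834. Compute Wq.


ρ = λ·E[S] = 2.83·0.1927 = 0.5453
E[S²] = E[S]²(1+C_s²) = 0.1927²·(1+0.834) = 0.068102
Wq = λ·E[S²]/(2(1−ρ)) = 2.83·0.068102/(2·0.4547) = 0.21195 hr

Final: 0.21195 hr


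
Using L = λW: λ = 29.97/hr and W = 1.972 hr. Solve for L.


L = λW = 29.97·1.972 = 59.1008

Final: 59.1008


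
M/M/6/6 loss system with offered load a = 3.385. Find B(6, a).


B(c,a) = (a^c/c!) / Σ_{k=0}^{c} a^k/k!
a^6/6! = 2.089390
Σ terms (k=0..6): 1.00000 + 3.38500 + 5.72911 + 6.46435 + 5.47046 + 3.70350 + 2.08939 = 27.841804
B = 2.089390/27.841804 = 0.075045

Final: 0.075045


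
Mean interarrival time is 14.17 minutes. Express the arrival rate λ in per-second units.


λ = 1/(interarrival time) in consistent units.
1 second = 0.0166667 min, so λ = 0.0166667/14.17 = 0.001176 per second

Final: 0.001176 /sec


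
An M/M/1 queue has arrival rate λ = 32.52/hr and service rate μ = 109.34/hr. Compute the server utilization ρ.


ρ = λ/μ = 32.52/109.34 = 0.2974

Final: 0.2974


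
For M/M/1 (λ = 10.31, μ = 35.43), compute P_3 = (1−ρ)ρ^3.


ρ = 10.31/35.43 = 0.2910
P_n = (1−ρ)·ρ^n = (1 − 0.2910)·0.2910^3 = 0.7090·0.024641 = 0.017471

Final: 0.017471


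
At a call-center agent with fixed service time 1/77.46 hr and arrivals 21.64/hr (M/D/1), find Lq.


ρ = 21.64/77.46 = 0.2794
M/D/1: Lq = ρ²/(2(1−ρ)) = 0.07805/(2·0.7206) = 0.05415

Final: 0.05415


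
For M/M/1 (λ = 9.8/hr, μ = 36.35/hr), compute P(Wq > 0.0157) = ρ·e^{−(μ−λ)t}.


ρ = 9.8/36.35 = 0.2696
P(Wq > t) = ρ·e^{−(μ−λ)t} = 0.2696·e^{−0.4168}
= 0.2696·0.659130 = 0.177702

Final: 0.177702


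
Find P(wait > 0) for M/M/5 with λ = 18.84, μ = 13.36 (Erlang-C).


a = λ/μ = 1.4102; ρ = a/5 = 0.2820
P₀ = 0.243821 (from M/M/c formula)
C(c,a) = [a^c/(c!(1−ρ))]·P₀ = [5.57663/(120·0.7180)]·0.243821
= 0.06473·0.243821 = 0.015782

Final: 0.015782


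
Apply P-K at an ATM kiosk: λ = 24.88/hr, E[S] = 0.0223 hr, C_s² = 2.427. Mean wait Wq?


ρ = λ·E[S] = 24.88·0.0223 = 0.5548
E[S²] = E[S]²(1+C_s²) = 0.0223²·(1+2.427) = 0.001704
Wq = λ·E[S²]/(2(1−ρ)) = 24.88·0.001704/(2·0.4452) = 0.04762 hr

Final: 0.04762 hr


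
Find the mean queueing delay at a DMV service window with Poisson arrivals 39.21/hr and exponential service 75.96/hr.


ρ = 39.21/75.96 = 0.5162
Wq = ρ/(μ−λ) = 0.5162/(75.96 − 39.21) = 0.5162/36.75 = 0.01405 hr

Final: 0.01405 hr


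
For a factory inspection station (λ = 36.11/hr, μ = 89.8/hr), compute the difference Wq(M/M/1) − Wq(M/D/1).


ρ = 36.11/89.8 = 0.4021
Wq(M/M/1) = ρ/(μ−λ) = 0.4021/53.69 = 0.007490 hr
Wq(M/D/1) = ρ/(2(μ−λ)) = 0.003745 hr
Savings = 0.007490 − 0.003745 = 0.003745 hr

Final: 0.003745 hr


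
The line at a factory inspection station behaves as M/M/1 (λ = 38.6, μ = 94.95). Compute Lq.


ρ = 38.6/94.95 = 0.4065
Lq = ρ²/(1−ρ) = 0.1653/0.5935 = 0.2785

Final: 0.2785


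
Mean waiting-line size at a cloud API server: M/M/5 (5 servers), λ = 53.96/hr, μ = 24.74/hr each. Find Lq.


a = λ/μ = 2.1811; ρ = a/5 = 0.4362
P₀ = 0.111589
Lq = P₀·a^c·ρ / (c!·(1−ρ)²) = 0.111589·49.35842·0.4362/(120·0.31785)
= 0.06299

Final: 0.06299


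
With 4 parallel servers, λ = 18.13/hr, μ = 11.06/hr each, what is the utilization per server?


ρ = λ/(cμ) = 18.13/(4·11.06) = 18.13/44.24 = 0.4098

Final: 0.4098


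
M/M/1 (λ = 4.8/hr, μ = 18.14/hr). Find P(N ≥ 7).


ρ = 4.8/18.14 = 0.2646
P(N ≥ n) = ρ^n = 0.2646^7 = 0.00009083

Final: 0.00009083


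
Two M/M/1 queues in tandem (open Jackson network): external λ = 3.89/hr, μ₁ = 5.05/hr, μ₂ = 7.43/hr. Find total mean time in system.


Each node sees arrival rate λ = 3.89/hr (tandem ⇒ throughput preserved).
W₁ = 1/(μ₁−λ) = 1/(5.05−3.89) = 0.86207 hr
W₂ = 1/(μ₂−λ) = 1/(7.43−3.89) = 0.28249 hr
W_total = W₁ + W₂ = 0.86207 + 0.28249 = 1.14455 hr

Final: 1.14455 hr


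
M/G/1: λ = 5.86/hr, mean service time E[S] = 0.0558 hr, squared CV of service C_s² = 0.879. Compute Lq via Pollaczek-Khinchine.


ρ = λ·E[S] = 5.86·0.0558 = 0.3270
Lq = ρ²(1+C_s²)/(2(1−ρ)) = 0.1069·(1+0.879)/(2·0.6730)
= 0.1069·1.8790/1.3460 = 0.14926

Final: 0.14926


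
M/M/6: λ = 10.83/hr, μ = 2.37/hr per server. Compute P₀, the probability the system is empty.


a = λ/μ = 10.83/2.37 = 4.5696; ρ = a/c = 0.7616
Σ_{k=0}^{5} a^k/k! (terms k=0..5) = 1.00000 + 4.56962 + 10.44071 + 15.90337 + 18.16809 + 16.60425 = 66.68604
Tail: a^6/(6!(1−ρ)) = 9105.01496/(720·0.2384) = 53.04544
P₀ = 1/(66.68604 + 53.04544) = 1/119.73148 = 0.008352

Final: 0.008352


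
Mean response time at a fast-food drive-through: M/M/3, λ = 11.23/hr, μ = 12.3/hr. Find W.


a = 0.9130; ρ = 0.3043; P₀ = 0.398068
Lq = P₀·a^c·ρ/(c!(1−ρ)²) = 0.03175
Wq = Lq/λ = 0.03175/11.23 = 0.002828 hr
W = Wq + 1/μ = 0.002828 + 0.08130 = 0.08413 hr

Final: 0.08413 hr


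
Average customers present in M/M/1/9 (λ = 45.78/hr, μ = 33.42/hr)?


ρ = 45.78/33.42 = 1.3698
L = ρ[1 − (K+1)ρ^K + Kρ^(K+1)] / [(1−ρ)(1−ρ^(K+1))]
Numerator: 1.3698·(1 − 10·16.983378 + 9·23.264484) = 55.542255
Denominator: (-0.3698)·(-22.264484) = 8.234262
L = 55.542255/8.234262 = 6.7453

Final: 6.7453


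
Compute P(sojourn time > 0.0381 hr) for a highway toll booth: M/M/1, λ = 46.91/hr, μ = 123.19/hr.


W ~ Exponential(μ−λ) for M/M/1.
μ − λ = 123.19 − 46.91 = 76.2800
P(W > t) = e^{−(μ−λ)t} = e^{−2.9063} = 0.054679

Final: 0.054679


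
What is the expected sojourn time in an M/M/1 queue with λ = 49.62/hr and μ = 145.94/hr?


W = 1/(μ−λ) = 1/(145.94 − 49.62) = 1/96.32 = 0.01038 hr

Final: 0.01038 hr


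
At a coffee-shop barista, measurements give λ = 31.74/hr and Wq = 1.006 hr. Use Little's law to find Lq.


Lq = λWq = 31.74·1.006 = 31.9304

Final: 31.9304


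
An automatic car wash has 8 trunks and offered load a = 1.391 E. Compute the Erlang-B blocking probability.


B(c,a) = (a^c/c!) / Σ_{k=0}^{c} a^k/k!
a^8/8! = 0.0003476
Σ terms (k=0..8): 1.00000 + 1.39100 + 0.96744 + 0.44857 + 0.15599 + 0.04340 + 0.01006 + 0.001999 + 0.0003476 = 4.018805
B = 0.0003476/4.018805 = 0.00008650

Final: 0.00008650


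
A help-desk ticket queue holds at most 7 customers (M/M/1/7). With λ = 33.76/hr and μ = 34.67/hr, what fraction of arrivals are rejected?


ρ = λ/μ = 33.76/34.67 = 0.9738
P_K = (1−ρ)ρ^K/(1−ρ^(K+1)) = (0.02625·0.830119)/(1 − 0.808330)
= 0.021789/0.191670 = 0.113677

Final: 0.113677


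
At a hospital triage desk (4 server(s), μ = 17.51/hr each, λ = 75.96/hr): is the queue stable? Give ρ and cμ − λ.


Total capacity cμ = 4·17.51 = 70.04/hr
ρ = λ/(cμ) = 75.96/70.04 = 1.0845
Stable ⇔ ρ < 1: NO
Spare capacity = cμ − λ = 70.04 − 75.96 = -5.92/hr

Final: ρ = 1.0845; unstable; margin = -5.92/hr


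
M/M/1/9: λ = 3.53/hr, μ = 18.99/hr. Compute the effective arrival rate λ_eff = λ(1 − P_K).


ρ = 0.1859; P_K = (1−ρ)ρ^9/(1−ρ^10) = 0.0000002157
λ_eff = λ(1 − P_K) = 3.53·(1 − 0.0000002157) = 3.53·1.000000 = 3.5300 /hr

Final: 3.5300 /hr


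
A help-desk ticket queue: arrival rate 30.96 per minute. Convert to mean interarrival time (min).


Mean interarrival time = 1/λ = 1/30.96 minute = 0.03230 minute
In minutes: 0.03230 × 1 = 0.03230 min

Final: 0.03230 min


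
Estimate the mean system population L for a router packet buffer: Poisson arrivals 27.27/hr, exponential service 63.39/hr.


ρ = λ/μ = 27.27/63.39 = 0.4302
L = ρ/(1−ρ) = 0.4302/(1 − 0.4302) = 0.4302/0.5698 = 0.7550

Final: 0.7550


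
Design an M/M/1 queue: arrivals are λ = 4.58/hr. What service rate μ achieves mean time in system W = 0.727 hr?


W = 1/(μ−λ) ⇒ μ − λ = 1/W = 1/0.727 = 1.3755
μ = λ + 1/W = 4.58 + 1.3755 = 5.9555 per hr

Final: 5.9555 /hr


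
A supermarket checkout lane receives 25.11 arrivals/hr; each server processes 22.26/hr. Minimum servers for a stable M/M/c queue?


Stability requires cμ > λ ⇔ c > λ/μ.
λ/μ = 25.11/22.26 = 1.1280
Minimum integer c = ⌊1.1280⌋ + 1 = 2
Check: 2·22.26 = 44.52 > 25.11, while 1·22.26 = 22.26 ≤ 25.11

Final: 2 servers


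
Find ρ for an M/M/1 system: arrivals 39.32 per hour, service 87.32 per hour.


ρ = λ/μ = 39.32/87.32 = 0.4503

Final: 0.4503


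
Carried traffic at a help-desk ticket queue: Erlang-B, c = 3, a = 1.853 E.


B(3,1.853) = 0.188343 (Erlang-B)
Carried load = a(1 − B) = 1.853·(1 − 0.188343) = 1.853·0.811657 = 1.5040 E

Final: 1.5040 Erlangs


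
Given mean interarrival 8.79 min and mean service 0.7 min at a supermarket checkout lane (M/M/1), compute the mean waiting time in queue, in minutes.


λ = 60/8.79 = 6.8259 /hr
μ = 60/0.7 = 85.7143 /hr
ρ = λ/μ = 6.8259/85.7143 = 0.07964
Wq = ρ/(μ−λ) = 0.07964/(85.7143−6.8259) = 0.001009 hr
In minutes: 0.001009·60 = 0.06057 min

Final: 0.06057 min


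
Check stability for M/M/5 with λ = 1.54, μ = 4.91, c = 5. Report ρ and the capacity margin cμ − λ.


Total capacity cμ = 5·4.91 = 24.55/hr
ρ = λ/(cμ) = 1.54/24.55 = 0.06273
Stable ⇔ ρ < 1: YES
Spare capacity = cμ − λ = 24.55 − 1.54 = 23.01/hr

Final: ρ = 0.06273; stable; margin = 23.01/hr


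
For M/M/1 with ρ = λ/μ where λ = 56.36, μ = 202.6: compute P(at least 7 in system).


ρ = 56.36/202.6 = 0.2782
P(N ≥ n) = ρ^n = 0.2782^7 = 0.0001289

Final: 0.0001289


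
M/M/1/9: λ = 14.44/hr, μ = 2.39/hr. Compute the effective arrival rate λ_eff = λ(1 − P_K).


ρ = 6.0418; P_K = (1−ρ)ρ^9/(1−ρ^10) = 0.834488
λ_eff = λ(1 − P_K) = 14.44·(1 − 0.834488) = 14.44·0.165512 = 2.3900 /hr

Final: 2.3900 /hr


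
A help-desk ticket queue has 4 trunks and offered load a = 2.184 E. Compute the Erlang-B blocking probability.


B(c,a) = (a^c/c!) / Σ_{k=0}^{c} a^k/k!
a^4/4! = 0.947980
Σ terms (k=0..4): 1.00000 + 2.18400 + 2.38493 + 1.73623 + 0.94798 = 8.253136
B = 0.947980/8.253136 = 0.114863

Final: 0.114863


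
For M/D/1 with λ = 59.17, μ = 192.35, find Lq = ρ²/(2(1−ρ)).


ρ = 59.17/192.35 = 0.3076
M/D/1: Lq = ρ²/(2(1−ρ)) = 0.09463/(2·0.6924) = 0.06833

Final: 0.06833


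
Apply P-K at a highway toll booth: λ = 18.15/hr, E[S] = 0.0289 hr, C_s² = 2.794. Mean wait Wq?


ρ = λ·E[S] = 18.15·0.0289 = 0.5245
E[S²] = E[S]²(1+C_s²) = 0.0289²·(1+2.794) = 0.003169
Wq = λ·E[S²]/(2(1−ρ)) = 18.15·0.003169/(2·0.4755) = 0.06048 hr

Final: 0.06048 hr


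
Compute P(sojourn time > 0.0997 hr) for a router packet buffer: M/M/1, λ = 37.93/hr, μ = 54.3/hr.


W ~ Exponential(μ−λ) for M/M/1.
μ − λ = 54.3 − 37.93 = 16.3700
P(W > t) = e^{−(μ−λ)t} = e^{−1.6321} = 0.195521

Final: 0.195521


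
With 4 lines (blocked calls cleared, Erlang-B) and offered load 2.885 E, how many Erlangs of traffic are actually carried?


B(4,2.885) = 0.193268 (Erlang-B)
Carried load = a(1 − B) = 2.885·(1 − 0.193268) = 2.885·0.806732 = 2.3274 E

Final: 2.3274 Erlangs


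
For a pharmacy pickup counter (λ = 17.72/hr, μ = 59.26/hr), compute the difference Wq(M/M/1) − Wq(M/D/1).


ρ = 17.72/59.26 = 0.2990
Wq(M/M/1) = ρ/(μ−λ) = 0.2990/41.54 = 0.007198 hr
Wq(M/D/1) = ρ/(2(μ−λ)) = 0.003599 hr
Savings = 0.007198 − 0.003599 = 0.003599 hr

Final: 0.003599 hr


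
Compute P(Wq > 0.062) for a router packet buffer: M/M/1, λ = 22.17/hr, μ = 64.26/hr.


ρ = 22.17/64.26 = 0.3450
P(Wq > t) = ρ·e^{−(μ−λ)t} = 0.3450·e^{−2.6096}
= 0.3450·0.073565 = 0.025380

Final: 0.025380


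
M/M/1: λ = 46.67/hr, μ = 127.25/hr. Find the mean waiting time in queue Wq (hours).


ρ = 46.67/127.25 = 0.3668
Wq = ρ/(μ−λ) = 0.3668/(127.25 − 46.67) = 0.3668/80.58 = 0.004551 hr

Final: 0.004551 hr


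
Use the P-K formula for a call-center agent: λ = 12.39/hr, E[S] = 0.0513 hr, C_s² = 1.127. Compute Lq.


ρ = λ·E[S] = 12.39·0.0513 = 0.6356
Lq = ρ²(1+C_s²)/(2(1−ρ)) = 0.4040·(1+1.127)/(2·0.3644)
= 0.4040·2.1270/0.7288 = 1.17908

Final: 1.17908


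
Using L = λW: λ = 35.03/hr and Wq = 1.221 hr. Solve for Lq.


Lq = λWq = 35.03·1.221 = 42.7716

Final: 42.7716


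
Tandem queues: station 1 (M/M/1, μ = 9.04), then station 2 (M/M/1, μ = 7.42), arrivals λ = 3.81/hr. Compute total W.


Each node sees arrival rate λ = 3.81/hr (tandem ⇒ throughput preserved).
W₁ = 1/(μ₁−λ) = 1/(9.04−3.81) = 0.19120 hr
W₂ = 1/(μ₂−λ) = 1/(7.42−3.81) = 0.27701 hr
W_total = W₁ + W₂ = 0.19120 + 0.27701 = 0.46821 hr

Final: 0.46821 hr


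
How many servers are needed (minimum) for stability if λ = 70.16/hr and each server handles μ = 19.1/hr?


Stability requires cμ > λ ⇔ c > λ/μ.
λ/μ = 70.16/19.1 = 3.6733
Minimum integer c = ⌊3.6733⌋ + 1 = 4
Check: 4·19.1 = 76.40 > 70.16, while 3·19.1 = 57.30 ≤ 70.16

Final: 4 servers


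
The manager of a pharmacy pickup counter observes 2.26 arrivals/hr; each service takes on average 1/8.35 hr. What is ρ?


ρ = λ/μ = 2.26/8.35 = 0.2707

Final: 0.2707


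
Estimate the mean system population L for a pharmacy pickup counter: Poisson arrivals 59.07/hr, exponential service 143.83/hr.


ρ = λ/μ = 59.07/143.83 = 0.4107
L = ρ/(1−ρ) = 0.4107/(1 − 0.4107) = 0.4107/0.5893 = 0.6969

Final: 0.6969


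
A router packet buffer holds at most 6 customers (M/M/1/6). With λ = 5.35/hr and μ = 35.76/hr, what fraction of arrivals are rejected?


ρ = λ/μ = 5.35/35.76 = 0.1496
P_K = (1−ρ)ρ^K/(1−ρ^(K+1)) = (0.8504·0.00001121)/(1 − 0.000001678)
= 0.000009536/0.999998 = 0.000009536

Final: 0.000009536


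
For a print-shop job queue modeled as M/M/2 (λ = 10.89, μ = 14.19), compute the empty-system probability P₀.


a = λ/μ = 10.89/14.19 = 0.7674; ρ = a/c = 0.3837
Σ_{k=0}^{1} a^k/k! (terms k=0..1) = 1.00000 + 0.76744 = 1.76744
Tail: a^2/(2!(1−ρ)) = 0.58897/(2·0.6163) = 0.47784
P₀ = 1/(1.76744 + 0.47784) = 1/2.24528 = 0.445378

Final: 0.445378


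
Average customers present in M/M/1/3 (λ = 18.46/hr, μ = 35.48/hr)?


ρ = 18.46/35.48 = 0.5203
L = ρ[1 − (K+1)ρ^K + Kρ^(K+1)] / [(1−ρ)(1−ρ^(K+1))]
Numerator: 0.5203·(1 − 4·0.140846 + 3·0.073281) = 0.341552
Denominator: (0.4797)·(0.926719) = 0.444553
L = 0.341552/0.444553 = 0.7683

Final: 0.7683


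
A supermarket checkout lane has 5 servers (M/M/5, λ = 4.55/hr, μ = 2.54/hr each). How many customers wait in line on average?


a = λ/μ = 1.7913; ρ = a/5 = 0.3583
P₀ = 0.166047
Lq = P₀·a^c·ρ / (c!·(1−ρ)²) = 0.166047·18.44541·0.3583/(120·0.41182)
= 0.02220

Final: 0.02220


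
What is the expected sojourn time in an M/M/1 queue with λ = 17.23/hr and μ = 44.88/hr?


W = 1/(μ−λ) = 1/(44.88 − 17.23) = 1/27.65 = 0.03617 hr

Final: 0.03617 hr


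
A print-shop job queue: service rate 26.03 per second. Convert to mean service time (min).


Mean service time = 1/μ = 1/26.03 second = 0.03842 second
In minutes: 0.03842 × 0.0166667 = 0.0006403 min

Final: 0.0006403 min


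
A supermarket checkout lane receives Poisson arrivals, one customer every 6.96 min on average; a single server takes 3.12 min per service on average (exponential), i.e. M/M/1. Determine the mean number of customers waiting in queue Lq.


λ = 60/6.96 = 8.6207 /hr
μ = 60/3.12 = 19.2308 /hr
ρ = λ/μ = 8.6207/19.2308 = 0.4483
Lq = ρ²/(1−ρ) = 0.2010/0.5517 = 0.3642

Final: 0.3642


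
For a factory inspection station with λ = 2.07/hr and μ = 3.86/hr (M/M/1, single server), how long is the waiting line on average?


ρ = 2.07/3.86 = 0.5363
Lq = ρ²/(1−ρ) = 0.2876/0.4637 = 0.6202

Final: 0.6202


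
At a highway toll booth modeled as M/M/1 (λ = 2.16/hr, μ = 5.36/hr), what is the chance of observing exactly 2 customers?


ρ = 2.16/5.36 = 0.4030
P_n = (1−ρ)·ρ^n = (1 − 0.4030)·0.4030^2 = 0.5970·0.162397 = 0.096953

Final: 0.096953


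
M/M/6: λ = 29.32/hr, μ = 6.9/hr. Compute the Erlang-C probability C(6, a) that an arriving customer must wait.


a = λ/μ = 4.2493; ρ = a/6 = 0.7082
P₀ = 0.012466 (from M/M/c formula)
C(c,a) = [a^c/(c!(1−ρ))]·P₀ = [5886.93515/(720·0.2918)]·0.012466
= 28.02142·0.012466 = 0.349324

Final: 0.349324


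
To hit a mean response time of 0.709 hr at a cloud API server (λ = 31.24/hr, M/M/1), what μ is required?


W = 1/(μ−λ) ⇒ μ − λ = 1/W = 1/0.709 = 1.4104
μ = λ + 1/W = 31.24 + 1.4104 = 32.6504 per hr

Final: 32.6504 /hr


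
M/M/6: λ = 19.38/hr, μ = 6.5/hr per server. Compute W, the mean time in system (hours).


a = 2.9815; ρ = 0.4969; P₀ = 0.049902
Lq = P₀·a^c·ρ/(c!(1−ρ)²) = 0.09560
Wq = Lq/λ = 0.09560/19.38 = 0.004933 hr
W = Wq + 1/μ = 0.004933 + 0.15385 = 0.15878 hr

Final: 0.15878 hr


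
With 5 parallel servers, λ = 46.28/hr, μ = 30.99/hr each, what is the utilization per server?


ρ = λ/(cμ) = 46.28/(5·30.99) = 46.28/154.95 = 0.2987

Final: 0.2987


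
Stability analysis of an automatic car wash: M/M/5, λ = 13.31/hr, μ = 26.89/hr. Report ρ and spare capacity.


Total capacity cμ = 5·26.89 = 134.45/hr
ρ = λ/(cμ) = 13.31/134.45 = 0.09900
Stable ⇔ ρ < 1: YES
Spare capacity = cμ − λ = 134.45 − 13.31 = 121.14/hr

Final: ρ = 0.09900; stable; margin = 121.14/hr


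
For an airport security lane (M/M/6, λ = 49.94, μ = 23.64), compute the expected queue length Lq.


a = λ/μ = 2.1125; ρ = a/6 = 0.3521
P₀ = 0.120683
Lq = P₀·a^c·ρ / (c!·(1−ρ)²) = 0.120683·88.88048·0.3521/(720·0.41979)
= 0.01250

Final: 0.01250


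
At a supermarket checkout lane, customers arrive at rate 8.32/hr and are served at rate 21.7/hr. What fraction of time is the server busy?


ρ = λ/μ = 8.32/21.7 = 0.3834

Final: 0.3834


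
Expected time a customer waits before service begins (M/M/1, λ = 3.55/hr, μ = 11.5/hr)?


ρ = 3.55/11.5 = 0.3087
Wq = ρ/(μ−λ) = 0.3087/(11.5 − 3.55) = 0.3087/7.95 = 0.03883 hr

Final: 0.03883 hr


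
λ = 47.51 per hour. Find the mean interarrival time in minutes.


Mean interarrival time = 1/λ = 1/47.51 hour = 0.02105 hour
In minutes: 0.02105 × 60 = 1.2629 min

Final: 1.2629 min


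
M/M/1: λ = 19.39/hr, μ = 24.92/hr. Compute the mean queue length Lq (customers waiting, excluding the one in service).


ρ = 19.39/24.92 = 0.7781
Lq = ρ²/(1−ρ) = 0.6054/0.2219 = 2.7282

Final: 2.7282


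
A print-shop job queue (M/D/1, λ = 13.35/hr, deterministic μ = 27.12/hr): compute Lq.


ρ = 13.35/27.12 = 0.4923
M/D/1: Lq = ρ²/(2(1−ρ)) = 0.2423/(2·0.5077) = 0.23862

Final: 0.23862
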